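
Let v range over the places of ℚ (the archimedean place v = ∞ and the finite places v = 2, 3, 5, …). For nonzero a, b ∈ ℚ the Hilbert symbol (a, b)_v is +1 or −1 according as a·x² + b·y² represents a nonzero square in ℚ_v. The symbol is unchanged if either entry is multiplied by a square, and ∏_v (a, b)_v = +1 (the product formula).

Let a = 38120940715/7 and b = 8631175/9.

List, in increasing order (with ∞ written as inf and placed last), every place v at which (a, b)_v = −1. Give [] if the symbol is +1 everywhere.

[5, 13, 23, 37]

Mod squares: a ≡ 266846585005, b ≡ 345247. Check v ∈ {∞, 2, 3, 5, 7, 11, 13, 23, 31, 37, 43, 47}.
v=11: a=11^1·(≡6), b=11^0·(≡4) mod 11; (6|11)=-1, (4|11)=+1; (−1)^{1·0·5}·(-1)^0·(+1)^1 = +1.
v=5: a=5^1·(≡4), b=5^2·(≡3) mod 5; (4|5)=+1, (3|5)=-1; (−1)^{1·2·2}·(+1)^2·(-1)^1 = -1.
v=47: a=47^1·(≡14), b=47^0·(≡21) mod 47; (14|47)=+1, (21|47)=+1; (−1)^{1·0·23}·(+1)^0·(+1)^1 = +1.
v=13: a=13^1·(≡1), b=13^0·(≡8) mod 13; (1|13)=+1, (8|13)=-1; (−1)^{1·0·6}·(+1)^0·(-1)^1 = -1.
v=3: a=3^0·(≡1), b=3^-2·(≡1) mod 3; (1|3)=+1, (1|3)=+1; (−1)^{0·-2·1}·(+1)^-2·(+1)^0 = +1.
v=7: a=7^-1·(≡4), b=7^1·(≡5) mod 7; (4|7)=+1, (5|7)=-1; (−1)^{-1·1·3}·(+1)^1·(-1)^-1 = +1.
v=43: a=43^1·(≡20), b=43^1·(≡24) mod 43; (20|43)=-1, (24|43)=+1; (−1)^{1·1·21}·(-1)^1·(+1)^1 = +1.
v=2: v_2(a)=0, v_2(b)=0; units ≡ 5, 7 (mod 8); ε·ε+αω+βω = 0·1+0·0+0·1 ≡ 0  ⇒  (a,b)_2 = +1.
v=31: a=31^1·(≡24), b=31^1·(≡5) mod 31; (24|31)=-1, (5|31)=+1; (−1)^{1·1·15}·(-1)^1·(+1)^1 = +1.
v=37: a=37^1·(≡19), b=37^1·(≡3) mod 37; (19|37)=-1, (3|37)=+1; (−1)^{1·1·18}·(-1)^1·(+1)^1 = -1.
v=23: a=23^1·(≡19), b=23^0·(≡14) mod 23; (19|23)=-1, (14|23)=-1; (−1)^{1·0·11}·(-1)^0·(-1)^1 = -1.
v=∞: 266846585005 > 0 and 345247 > 0  ⇒  (a,b)_∞ = +1.
(266846585005, 345247 / ℚ) ramifies at {5, 13, 23, 37}: a division algebra.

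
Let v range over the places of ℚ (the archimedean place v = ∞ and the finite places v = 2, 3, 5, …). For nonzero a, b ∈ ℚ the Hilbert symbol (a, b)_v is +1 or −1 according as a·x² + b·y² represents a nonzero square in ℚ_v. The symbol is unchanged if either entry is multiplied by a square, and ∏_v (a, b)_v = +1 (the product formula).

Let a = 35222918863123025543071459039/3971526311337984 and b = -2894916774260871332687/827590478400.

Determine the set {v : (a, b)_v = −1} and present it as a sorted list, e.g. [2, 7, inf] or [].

Mod squares: a ≡ 121394, b ≡ -23. Check v ∈ {∞, 2, 3, 5, 7, 11, 13, 17, 19, 23, 29, 37}.
v=11: a=11^4·(≡3), b=11^4·(≡6) mod 11; (3|11)=+1, (6|11)=-1; (−1)^{4·4·5}·(+1)^4·(-1)^4 = +1.
v=2: v_2(a)=-13, v_2(b)=-6; units ≡ 1, 1 (mod 8); ε·ε+αω+βω = 0·0+-13·0+-6·0 ≡ 0  ⇒  (a,b)_2 = +1.
v=23: a=23^5·(≡5), b=23^3·(≡20) mod 23; (5|23)=-1, (20|23)=-1; (−1)^{5·3·11}·(-1)^3·(-1)^5 = -1.
v=37: a=37^0·(≡11), b=37^2·(≡5) mod 37; (11|37)=+1, (5|37)=-1; (−1)^{0·2·18}·(+1)^2·(-1)^0 = +1.
v=17: a=17^8·(≡5), b=17^4·(≡5) mod 17; (5|17)=-1, (5|17)=-1; (−1)^{8·4·8}·(-1)^4·(-1)^8 = +1.
v=13: a=13^3·(≡4), b=13^2·(≡1) mod 13; (4|13)=+1, (1|13)=+1; (−1)^{3·2·6}·(+1)^2·(+1)^3 = +1.
v=3: a=3^-12·(≡2), b=3^-4·(≡1) mod 3; (2|3)=-1, (1|3)=+1; (−1)^{-12·-4·1}·(-1)^-4·(+1)^-12 = +1.
v=29: a=29^3·(≡17), b=29^2·(≡4) mod 29; (17|29)=-1, (4|29)=+1; (−1)^{3·2·14}·(-1)^2·(+1)^3 = +1.
v=5: a=5^0·(≡1), b=5^-2·(≡3) mod 5; (1|5)=+1, (3|5)=-1; (−1)^{0·-2·2}·(+1)^-2·(-1)^0 = +1.
v=19: a=19^-4·(≡15), b=19^-4·(≡18) mod 19; (15|19)=-1, (18|19)=-1; (−1)^{-4·-4·9}·(-1)^-4·(-1)^-4 = +1.
v=∞: 121394 > 0 and -23 < 0  ⇒  (a,b)_∞ = +1.
v=7: a=7^-1·(≡6), b=7^-2·(≡5) mod 7; (6|7)=-1, (5|7)=-1; (−1)^{-1·-2·3}·(-1)^-2·(-1)^-1 = -1.
Ram(121394, -23) = {7, 23}; no ℚ_7-point on the conic.

[7, 23]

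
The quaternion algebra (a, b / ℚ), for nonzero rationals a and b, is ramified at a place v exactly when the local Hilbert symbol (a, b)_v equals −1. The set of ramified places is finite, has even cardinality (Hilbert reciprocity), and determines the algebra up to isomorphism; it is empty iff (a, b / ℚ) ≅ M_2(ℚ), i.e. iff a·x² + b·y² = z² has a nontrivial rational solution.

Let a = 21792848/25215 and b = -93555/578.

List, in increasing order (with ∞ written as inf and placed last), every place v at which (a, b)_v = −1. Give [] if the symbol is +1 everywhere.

[2, 3, 5, 11]

(a, b) ≡ (1155, -2310) mod (ℚ^×)²; places V = {2, 3, 5, 7, 11, 17, 19, 41, ∞}.
(a,b)_17: α=0, u≡1; β=-2, v≡15 (mod 17); (1|17)=+1, (15|17)=+1; sign (−1)^0·+1^-2·+1^0 = +1.
(a,b)_2: α=4, β=-1; u≡3, v≡5 (mod 8); ε(u)ε(v)=1·0, αω(v)=4·1, βω(u)=-1·1; sum ≡ 1  ⇒  -1.
(a,b)_3: α=-1, u≡1; β=5, v≡1 (mod 3); (1|3)=+1, (1|3)=+1; sign (−1)^1·+1^5·+1^-1 = -1.
(a,b)_11: α=1, u≡8; β=1, v≡7 (mod 11); (8|11)=-1, (7|11)=-1; sign (−1)^1·-1^1·-1^1 = -1.
(a,b)_5: α=-1, u≡1; β=1, v≡3 (mod 5); (1|5)=+1, (3|5)=-1; sign (−1)^0·+1^1·-1^-1 = -1.
(a,b)_∞: sgn(1155)=+, sgn(-2310)=−, so +1.
(a,b)_19: α=2, u≡12; β=0, v≡12 (mod 19); (12|19)=-1, (12|19)=-1; sign (−1)^0·-1^0·-1^2 = +1.
(a,b)_7: α=3, u≡4; β=1, v≡3 (mod 7); (4|7)=+1, (3|7)=-1; sign (−1)^1·+1^1·-1^3 = +1.
(a,b)_41: α=-2, u≡27; β=0, v≡12 (mod 41); (27|41)=-1, (12|41)=-1; sign (−1)^0·-1^0·-1^-2 = +1.
|Ram(1155, -2310)| = 4, even; anisotropic at {2, 3, 5, 11}.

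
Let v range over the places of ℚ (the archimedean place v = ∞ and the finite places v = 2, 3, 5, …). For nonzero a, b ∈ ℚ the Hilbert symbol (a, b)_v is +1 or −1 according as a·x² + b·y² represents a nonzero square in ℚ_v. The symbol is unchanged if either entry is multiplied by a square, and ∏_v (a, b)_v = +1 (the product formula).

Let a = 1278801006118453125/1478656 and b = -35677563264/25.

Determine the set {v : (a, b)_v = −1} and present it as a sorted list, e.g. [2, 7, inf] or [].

(a, b) ≡ (1309, -6) mod (ℚ^×)²; places V = {2, 3, 5, 7, 11, 17, 19, ∞}.
(a,b)_17: α=1, u≡8; β=2, v≡6 (mod 17); (8|17)=+1, (6|17)=-1; sign (−1)^0·+1^2·-1^1 = -1.
(a,b)_19: α=-2, u≡5; β=0, v≡14 (mod 19); (5|19)=+1, (14|19)=-1; sign (−1)^0·+1^0·-1^-2 = +1.
(a,b)_2: α=-12, β=7; u≡5, v≡5 (mod 8); ε(u)ε(v)=0·0, αω(v)=-12·1, βω(u)=7·1; sum ≡ 1  ⇒  -1.
(a,b)_3: α=12, u≡1; β=9, v≡1 (mod 3); (1|3)=+1, (1|3)=+1; sign (−1)^0·+1^9·+1^12 = +1.
(a,b)_∞: sgn(1309)=+, sgn(-6)=−, so +1.
(a,b)_7: α=7, u≡3; β=2, v≡1 (mod 7); (3|7)=-1, (1|7)=+1; sign (−1)^0·-1^2·+1^7 = +1.
(a,b)_5: α=6, u≡1; β=-2, v≡1 (mod 5); (1|5)=+1, (1|5)=+1; sign (−1)^0·+1^-2·+1^6 = +1.
(a,b)_11: α=1, u≡1; β=0, v≡3 (mod 11); (1|11)=+1, (3|11)=+1; sign (−1)^0·+1^0·+1^1 = +1.
|Ram(1309, -6)| = 2, even; anisotropic at {2, 17}.

[2, 17]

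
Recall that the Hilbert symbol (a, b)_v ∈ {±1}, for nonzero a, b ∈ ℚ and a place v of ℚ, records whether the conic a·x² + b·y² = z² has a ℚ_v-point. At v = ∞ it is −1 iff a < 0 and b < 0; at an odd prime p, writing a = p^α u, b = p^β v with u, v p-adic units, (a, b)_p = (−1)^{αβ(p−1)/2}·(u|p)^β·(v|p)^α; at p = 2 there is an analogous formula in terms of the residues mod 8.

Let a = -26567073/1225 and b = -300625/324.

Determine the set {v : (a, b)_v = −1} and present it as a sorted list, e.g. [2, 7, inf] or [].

[2, 17, 37, inf]

Mod squares: a ≡ -8177, b ≡ -481. Check v ∈ {∞, 2, 3, 5, 7, 13, 17, 19, 37}.
v=17: a=17^1·(≡7), b=17^0·(≡3) mod 17; (7|17)=-1, (3|17)=-1; (−1)^{1·0·8}·(-1)^0·(-1)^1 = -1.
v=5: a=5^-2·(≡3), b=5^4·(≡1) mod 5; (3|5)=-1, (1|5)=+1; (−1)^{-2·4·2}·(-1)^4·(+1)^-2 = +1.
v=7: a=7^-2·(≡5), b=7^0·(≡2) mod 7; (5|7)=-1, (2|7)=+1; (−1)^{-2·0·3}·(-1)^0·(+1)^-2 = +1.
v=13: a=13^1·(≡6), b=13^1·(≡11) mod 13; (6|13)=-1, (11|13)=-1; (−1)^{1·1·6}·(-1)^1·(-1)^1 = +1.
v=3: a=3^2·(≡1), b=3^-4·(≡2) mod 3; (1|3)=+1, (2|3)=-1; (−1)^{2·-4·1}·(+1)^-4·(-1)^2 = +1.
v=37: a=37^1·(≡26), b=37^1·(≡23) mod 37; (26|37)=+1, (23|37)=-1; (−1)^{1·1·18}·(+1)^1·(-1)^1 = -1.
v=∞: -8177 < 0 and -481 < 0  ⇒  (a,b)_∞ = -1.
v=19: a=19^2·(≡12), b=19^0·(≡12) mod 19; (12|19)=-1, (12|19)=-1; (−1)^{2·0·9}·(-1)^0·(-1)^2 = +1.
v=2: v_2(a)=0, v_2(b)=-2; units ≡ 7, 7 (mod 8); ε·ε+αω+βω = 1·1+0·0+-2·0 ≡ 1  ⇒  (a,b)_2 = -1.
(-8177, -481 / ℚ) ramifies at {2, 17, 37, ∞}: a division algebra.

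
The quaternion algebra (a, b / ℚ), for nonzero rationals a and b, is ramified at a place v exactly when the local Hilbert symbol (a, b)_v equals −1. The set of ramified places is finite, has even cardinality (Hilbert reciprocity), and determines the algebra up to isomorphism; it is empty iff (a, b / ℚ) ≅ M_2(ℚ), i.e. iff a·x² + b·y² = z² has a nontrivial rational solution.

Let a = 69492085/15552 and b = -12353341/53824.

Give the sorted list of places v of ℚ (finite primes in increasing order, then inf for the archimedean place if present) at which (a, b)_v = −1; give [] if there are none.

Mod squares: a ≡ 394095, b ≡ -252109. Check v ∈ {∞, 2, 3, 5, 7, 11, 13, 23, 29, 41, 43, 47}.
v=5: a=5^1·(≡1), b=5^0·(≡1) mod 5; (1|5)=+1, (1|5)=+1; (−1)^{1·0·2}·(+1)^0·(+1)^1 = +1.
v=43: a=43^1·(≡35), b=43^1·(≡29) mod 43; (35|43)=+1, (29|43)=-1; (−1)^{1·1·21}·(+1)^1·(-1)^1 = +1.
v=3: a=3^-5·(≡1), b=3^0·(≡2) mod 3; (1|3)=+1, (2|3)=-1; (−1)^{-5·0·1}·(+1)^0·(-1)^-5 = -1.
v=13: a=13^1·(≡9), b=13^1·(≡1) mod 13; (9|13)=+1, (1|13)=+1; (−1)^{1·1·6}·(+1)^1·(+1)^1 = +1.
v=2: v_2(a)=-6, v_2(b)=-6; units ≡ 7, 3 (mod 8); ε·ε+αω+βω = 1·1+-6·1+-6·0 ≡ 1  ⇒  (a,b)_2 = -1.
v=7: a=7^0·(≡1), b=7^2·(≡3) mod 7; (1|7)=+1, (3|7)=-1; (−1)^{0·2·3}·(+1)^2·(-1)^0 = +1.
v=29: a=29^0·(≡21), b=29^-2·(≡18) mod 29; (21|29)=-1, (18|29)=-1; (−1)^{0·-2·14}·(-1)^-2·(-1)^0 = +1.
v=41: a=41^0·(≡6), b=41^1·(≡31) mod 41; (6|41)=-1, (31|41)=+1; (−1)^{0·1·20}·(-1)^1·(+1)^0 = -1.
v=11: a=11^0·(≡4), b=11^1·(≡3) mod 11; (4|11)=+1, (3|11)=+1; (−1)^{0·1·5}·(+1)^1·(+1)^0 = +1.
v=∞: 394095 > 0 and -252109 < 0  ⇒  (a,b)_∞ = +1.
v=47: a=47^1·(≡13), b=47^0·(≡5) mod 47; (13|47)=-1, (5|47)=-1; (−1)^{1·0·23}·(-1)^0·(-1)^1 = -1.
v=23: a=23^2·(≡3), b=23^0·(≡7) mod 23; (3|23)=+1, (7|23)=-1; (−1)^{2·0·11}·(+1)^0·(-1)^2 = +1.
|Ram(394095, -252109)| = 4, even; anisotropic at {2, 3, 41, 47}.

[2, 3, 41, 47]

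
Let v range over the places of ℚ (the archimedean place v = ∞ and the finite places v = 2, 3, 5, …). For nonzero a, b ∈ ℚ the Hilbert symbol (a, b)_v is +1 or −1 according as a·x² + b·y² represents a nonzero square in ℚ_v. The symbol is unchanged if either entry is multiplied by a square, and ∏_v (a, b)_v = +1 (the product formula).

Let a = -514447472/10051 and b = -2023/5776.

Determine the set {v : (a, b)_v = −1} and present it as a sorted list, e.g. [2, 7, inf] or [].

[7, 17, 19, inf]

(a, b) ≡ (-103037, -7) mod (ℚ^×)²; places V = {2, 7, 11, 17, 19, 23, 29, ∞}.
(a,b)_2: α=4, β=-4; u≡3, v≡1 (mod 8); ε(u)ε(v)=1·0, αω(v)=4·0, βω(u)=-4·1; sum ≡ 0  ⇒  +1.
(a,b)_∞: sgn(-103037)=−, sgn(-7)=−, so -1.
(a,b)_7: α=2, u≡6; β=1, v≡5 (mod 7); (6|7)=-1, (5|7)=-1; sign (−1)^0·-1^1·-1^2 = -1.
(a,b)_17: α=1, u≡4; β=2, v≡6 (mod 17); (4|17)=+1, (6|17)=-1; sign (−1)^0·+1^2·-1^1 = -1.
(a,b)_11: α=3, u≡9; β=0, v≡1 (mod 11); (9|11)=+1, (1|11)=+1; sign (−1)^0·+1^0·+1^3 = +1.
(a,b)_23: α=-2, u≡8; β=0, v≡8 (mod 23); (8|23)=+1, (8|23)=+1; sign (−1)^0·+1^0·+1^-2 = +1.
(a,b)_29: α=1, u≡3; β=0, v≡13 (mod 29); (3|29)=-1, (13|29)=+1; sign (−1)^0·-1^0·+1^1 = +1.
(a,b)_19: α=-1, u≡11; β=-2, v≡3 (mod 19); (11|19)=+1, (3|19)=-1; sign (−1)^0·+1^-2·-1^-1 = -1.
|Ram(-103037, -7)| = 4, even; anisotropic at {7, 17, 19, ∞}.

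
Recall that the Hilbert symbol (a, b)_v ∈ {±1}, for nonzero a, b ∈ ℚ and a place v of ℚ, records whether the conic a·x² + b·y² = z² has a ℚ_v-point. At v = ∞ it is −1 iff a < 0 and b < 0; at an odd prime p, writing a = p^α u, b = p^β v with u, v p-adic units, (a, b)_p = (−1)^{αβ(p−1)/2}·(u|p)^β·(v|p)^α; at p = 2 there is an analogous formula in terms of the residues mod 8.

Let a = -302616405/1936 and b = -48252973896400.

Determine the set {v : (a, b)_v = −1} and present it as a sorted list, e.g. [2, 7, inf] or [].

(a, b) ≡ (-76245, -4669) mod (ℚ^×)²; places V = {2, 3, 5, 7, 11, 13, 17, 23, 29, ∞}.
(a,b)_7: α=2, u≡6; β=1, v≡5 (mod 7); (6|7)=-1, (5|7)=-1; sign (−1)^0·-1^1·-1^2 = -1.
(a,b)_5: α=1, u≡4; β=2, v≡4 (mod 5); (4|5)=+1, (4|5)=+1; sign (−1)^0·+1^2·+1^1 = +1.
(a,b)_2: α=-4, β=4; u≡3, v≡3 (mod 8); ε(u)ε(v)=1·1, αω(v)=-4·1, βω(u)=4·1; sum ≡ 1  ⇒  -1.
(a,b)_∞: sgn(-76245)=−, sgn(-4669)=−, so -1.
(a,b)_29: α=0, u≡6; β=1, v≡25 (mod 29); (6|29)=+1, (25|29)=+1; sign (−1)^0·+1^1·+1^0 = +1.
(a,b)_17: α=1, u≡5; β=2, v≡11 (mod 17); (5|17)=-1, (11|17)=-1; sign (−1)^0·-1^2·-1^1 = -1.
(a,b)_13: α=1, u≡8; β=2, v≡6 (mod 13); (8|13)=-1, (6|13)=-1; sign (−1)^0·-1^2·-1^1 = -1.
(a,b)_23: α=1, u≡19; β=3, v≡18 (mod 23); (19|23)=-1, (18|23)=+1; sign (−1)^1·-1^3·+1^1 = +1.
(a,b)_3: α=5, u≡1; β=0, v≡2 (mod 3); (1|3)=+1, (2|3)=-1; sign (−1)^0·+1^0·-1^5 = -1.
(a,b)_11: α=-2, u≡6; β=0, v≡2 (mod 11); (6|11)=-1, (2|11)=-1; sign (−1)^0·-1^0·-1^-2 = +1.
Ram(-76245, -4669) = {2, 3, 7, 13, 17, ∞}; no ℚ_2-point on the conic.

[2, 3, 7, 13, 17, inf]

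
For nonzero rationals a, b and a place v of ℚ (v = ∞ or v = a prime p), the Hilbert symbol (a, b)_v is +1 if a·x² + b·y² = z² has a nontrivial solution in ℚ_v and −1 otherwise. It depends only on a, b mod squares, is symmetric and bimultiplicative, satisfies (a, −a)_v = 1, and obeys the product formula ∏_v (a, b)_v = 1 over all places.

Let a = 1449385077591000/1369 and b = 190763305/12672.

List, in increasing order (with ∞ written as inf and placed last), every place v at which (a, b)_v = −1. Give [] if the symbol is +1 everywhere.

[2, 29]

(a, b) ≡ (130790, 3190) mod (ℚ^×)²; places V = {2, 3, 5, 11, 29, 31, 37, 41, ∞}.
(a,b)_37: α=-2, u≡23; β=2, v≡31 (mod 37); (23|37)=-1, (31|37)=-1; sign (−1)^0·-1^2·-1^-2 = +1.
(a,b)_29: α=3, u≡19; β=1, v≡25 (mod 29); (19|29)=-1, (25|29)=+1; sign (−1)^0·-1^1·+1^3 = -1.
(a,b)_11: α=5, u≡2; β=-1, v≡5 (mod 11); (2|11)=-1, (5|11)=+1; sign (−1)^1·-1^-1·+1^5 = +1.
(a,b)_31: α=0, u≡1; β=2, v≡16 (mod 31); (1|31)=+1, (16|31)=+1; sign (−1)^0·+1^2·+1^0 = +1.
(a,b)_∞: sgn(130790)=+, sgn(3190)=+, so +1.
(a,b)_3: α=2, u≡2; β=-2, v≡1 (mod 3); (2|3)=-1, (1|3)=+1; sign (−1)^0·-1^-2·+1^2 = +1.
(a,b)_41: α=1, u≡2; β=0, v≡21 (mod 41); (2|41)=+1, (21|41)=+1; sign (−1)^0·+1^0·+1^1 = +1.
(a,b)_2: α=3, β=-7; u≡3, v≡3 (mod 8); ε(u)ε(v)=1·1, αω(v)=3·1, βω(u)=-7·1; sum ≡ 1  ⇒  -1.
(a,b)_5: α=3, u≡2; β=1, v≡3 (mod 5); (2|5)=-1, (3|5)=-1; sign (−1)^0·-1^1·-1^3 = +1.
Ram(130790, 3190) = {2, 29}; no ℚ_2-point on the conic.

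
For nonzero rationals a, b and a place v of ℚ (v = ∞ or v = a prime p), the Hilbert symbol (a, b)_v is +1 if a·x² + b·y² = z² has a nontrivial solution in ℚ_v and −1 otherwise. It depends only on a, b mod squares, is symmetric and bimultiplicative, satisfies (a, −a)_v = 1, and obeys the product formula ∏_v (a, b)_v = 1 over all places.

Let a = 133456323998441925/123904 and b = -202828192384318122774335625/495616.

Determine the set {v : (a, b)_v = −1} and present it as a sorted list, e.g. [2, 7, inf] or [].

[19, 41]

(a, b) ≡ (13, -519593) mod (ℚ^×)²; places V = {2, 3, 5, 11, 13, 19, 23, 29, 41, ∞}.
(a,b)_29: α=2, u≡24; β=3, v≡25 (mod 29); (24|29)=+1, (25|29)=+1; sign (−1)^0·+1^3·+1^2 = +1.
(a,b)_3: α=2, u≡1; β=4, v≡1 (mod 3); (1|3)=+1, (1|3)=+1; sign (−1)^0·+1^4·+1^2 = +1.
(a,b)_2: α=-10, β=-12; u≡5, v≡7 (mod 8); ε(u)ε(v)=0·1, αω(v)=-10·0, βω(u)=-12·1; sum ≡ 0  ⇒  +1.
(a,b)_11: α=-2, u≡8; β=-2, v≡5 (mod 11); (8|11)=-1, (5|11)=+1; sign (−1)^0·-1^-2·+1^-2 = +1.
(a,b)_19: α=2, u≡3; β=3, v≡14 (mod 19); (3|19)=-1, (14|19)=-1; sign (−1)^0·-1^3·-1^2 = -1.
(a,b)_41: α=2, u≡27; β=3, v≡32 (mod 41); (27|41)=-1, (32|41)=+1; sign (−1)^0·-1^3·+1^2 = -1.
(a,b)_23: α=2, u≡6; β=3, v≡16 (mod 23); (6|23)=+1, (16|23)=+1; sign (−1)^0·+1^3·+1^2 = +1.
(a,b)_5: α=2, u≡3; β=4, v≡3 (mod 5); (3|5)=-1, (3|5)=-1; sign (−1)^0·-1^4·-1^2 = +1.
(a,b)_13: α=3, u≡12; β=4, v≡9 (mod 13); (12|13)=+1, (9|13)=+1; sign (−1)^0·+1^4·+1^3 = +1.
(a,b)_∞: sgn(13)=+, sgn(-519593)=−, so +1.
(13, -519593 / ℚ) ramifies at {19, 41}: a division algebra.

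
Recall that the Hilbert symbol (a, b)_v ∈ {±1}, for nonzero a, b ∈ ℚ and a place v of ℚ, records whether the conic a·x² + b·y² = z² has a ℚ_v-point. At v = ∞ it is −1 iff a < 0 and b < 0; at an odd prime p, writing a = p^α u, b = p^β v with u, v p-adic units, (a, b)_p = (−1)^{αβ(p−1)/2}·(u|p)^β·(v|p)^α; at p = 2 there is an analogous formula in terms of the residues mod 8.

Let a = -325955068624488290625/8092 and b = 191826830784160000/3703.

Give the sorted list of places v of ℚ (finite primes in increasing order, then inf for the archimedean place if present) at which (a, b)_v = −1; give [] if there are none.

[5, 11]

Mod squares: a ≡ -680295, b ≡ 7. Check v ∈ {∞, 2, 3, 5, 7, 11, 13, 17, 19, 23, 31}.
v=17: a=17^-2·(≡5), b=17^0·(≡11) mod 17; (5|17)=-1, (11|17)=-1; (−1)^{-2·0·8}·(-1)^0·(-1)^-2 = +1.
v=23: a=23^2·(≡17), b=23^-2·(≡17) mod 23; (17|23)=-1, (17|23)=-1; (−1)^{2·-2·11}·(-1)^-2·(-1)^2 = +1.
v=13: a=13^0·(≡2), b=13^4·(≡11) mod 13; (2|13)=-1, (11|13)=-1; (−1)^{0·4·6}·(-1)^4·(-1)^0 = +1.
v=2: v_2(a)=-2, v_2(b)=8; units ≡ 1, 7 (mod 8); ε·ε+αω+βω = 0·1+-2·0+8·0 ≡ 0  ⇒  (a,b)_2 = +1.
v=5: a=5^5·(≡1), b=5^4·(≡2) mod 5; (1|5)=+1, (2|5)=-1; (−1)^{5·4·2}·(+1)^4·(-1)^5 = -1.
v=31: a=31^3·(≡17), b=31^2·(≡4) mod 31; (17|31)=-1, (4|31)=+1; (−1)^{3·2·15}·(-1)^2·(+1)^3 = +1.
v=7: a=7^-1·(≡6), b=7^-1·(≡4) mod 7; (6|7)=-1, (4|7)=+1; (−1)^{-1·-1·3}·(-1)^-1·(+1)^-1 = +1.
v=∞: -680295 < 0 and 7 > 0  ⇒  (a,b)_∞ = +1.
v=3: a=3^5·(≡2), b=3^0·(≡1) mod 3; (2|3)=-1, (1|3)=+1; (−1)^{5·0·1}·(-1)^0·(+1)^5 = +1.
v=19: a=19^5·(≡14), b=19^2·(≡17) mod 19; (14|19)=-1, (17|19)=+1; (−1)^{5·2·9}·(-1)^2·(+1)^5 = +1.
v=11: a=11^1·(≡2), b=11^2·(≡6) mod 11; (2|11)=-1, (6|11)=-1; (−1)^{1·2·5}·(-1)^2·(-1)^1 = -1.
|Ram(-680295, 7)| = 2, even; anisotropic at {5, 11}.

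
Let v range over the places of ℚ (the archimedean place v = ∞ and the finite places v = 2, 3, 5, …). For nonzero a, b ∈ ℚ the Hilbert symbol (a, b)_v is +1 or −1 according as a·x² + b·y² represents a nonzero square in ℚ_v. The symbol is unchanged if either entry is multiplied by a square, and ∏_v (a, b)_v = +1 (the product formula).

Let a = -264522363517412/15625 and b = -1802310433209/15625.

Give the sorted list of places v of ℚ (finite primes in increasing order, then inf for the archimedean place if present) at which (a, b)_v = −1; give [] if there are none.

Mod squares: a ≡ -55913, b ≡ -3289. Check v ∈ {∞, 2, 3, 5, 7, 11, 13, 17, 23}.
v=17: a=17^7·(≡15), b=17^4·(≡4) mod 17; (15|17)=+1, (4|17)=+1; (−1)^{7·4·8}·(+1)^4·(+1)^7 = +1.
v=3: a=3^0·(≡1), b=3^8·(≡2) mod 3; (1|3)=+1, (2|3)=-1; (−1)^{0·8·1}·(+1)^8·(-1)^0 = +1.
v=2: v_2(a)=2, v_2(b)=0; units ≡ 7, 7 (mod 8); ε·ε+αω+βω = 1·1+2·0+0·0 ≡ 1  ⇒  (a,b)_2 = -1.
v=5: a=5^-6·(≡3), b=5^-6·(≡1) mod 5; (3|5)=-1, (1|5)=+1; (−1)^{-6·-6·2}·(-1)^-6·(+1)^-6 = +1.
v=7: a=7^2·(≡5), b=7^0·(≡1) mod 7; (5|7)=-1, (1|7)=+1; (−1)^{2·0·3}·(-1)^0·(+1)^2 = +1.
v=11: a=11^1·(≡2), b=11^1·(≡4) mod 11; (2|11)=-1, (4|11)=+1; (−1)^{1·1·5}·(-1)^1·(+1)^1 = +1.
v=∞: -55913 < 0 and -3289 < 0  ⇒  (a,b)_∞ = -1.
v=13: a=13^1·(≡11), b=13^1·(≡5) mod 13; (11|13)=-1, (5|13)=-1; (−1)^{1·1·6}·(-1)^1·(-1)^1 = +1.
v=23: a=23^1·(≡11), b=23^1·(≡16) mod 23; (11|23)=-1, (16|23)=+1; (−1)^{1·1·11}·(-1)^1·(+1)^1 = +1.
|Ram(-55913, -3289)| = 2, even; anisotropic at {2, ∞}.

[2, inf]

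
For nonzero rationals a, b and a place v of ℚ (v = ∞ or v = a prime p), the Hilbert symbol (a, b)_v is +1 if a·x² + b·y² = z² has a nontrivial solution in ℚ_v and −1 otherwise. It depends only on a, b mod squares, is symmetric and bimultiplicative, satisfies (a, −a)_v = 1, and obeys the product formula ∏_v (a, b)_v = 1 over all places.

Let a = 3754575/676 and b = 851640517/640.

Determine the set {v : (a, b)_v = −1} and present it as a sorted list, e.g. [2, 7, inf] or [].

Mod squares: a ≡ 16687, b ≡ 174370. Check v ∈ {∞, 2, 3, 5, 7, 11, 13, 17, 37, 41, 47, 53}.
v=5: a=5^2·(≡3), b=5^-1·(≡4) mod 5; (3|5)=-1, (4|5)=+1; (−1)^{2·-1·2}·(-1)^-1·(+1)^2 = -1.
v=37: a=37^1·(≡28), b=37^0·(≡11) mod 37; (28|37)=+1, (11|37)=+1; (−1)^{1·0·18}·(+1)^0·(+1)^1 = +1.
v=47: a=47^0·(≡25), b=47^1·(≡44) mod 47; (25|47)=+1, (44|47)=-1; (−1)^{0·1·23}·(+1)^1·(-1)^0 = +1.
v=7: a=7^0·(≡5), b=7^1·(≡4) mod 7; (5|7)=-1, (4|7)=+1; (−1)^{0·1·3}·(-1)^1·(+1)^0 = -1.
v=11: a=11^1·(≡10), b=11^0·(≡1) mod 11; (10|11)=-1, (1|11)=+1; (−1)^{1·0·5}·(-1)^0·(+1)^1 = +1.
v=17: a=17^0·(≡7), b=17^2·(≡2) mod 17; (7|17)=-1, (2|17)=+1; (−1)^{0·2·8}·(-1)^2·(+1)^0 = +1.
v=13: a=13^-2·(≡8), b=13^2·(≡4) mod 13; (8|13)=-1, (4|13)=+1; (−1)^{-2·2·6}·(-1)^2·(+1)^-2 = +1.
v=53: a=53^0·(≡8), b=53^1·(≡24) mod 53; (8|53)=-1, (24|53)=+1; (−1)^{0·1·26}·(-1)^1·(+1)^0 = -1.
v=41: a=41^1·(≡38), b=41^0·(≡13) mod 41; (38|41)=-1, (13|41)=-1; (−1)^{1·0·20}·(-1)^0·(-1)^1 = -1.
v=3: a=3^2·(≡1), b=3^0·(≡1) mod 3; (1|3)=+1, (1|3)=+1; (−1)^{2·0·1}·(+1)^0·(+1)^2 = +1.
v=2: v_2(a)=-2, v_2(b)=-7; units ≡ 7, 1 (mod 8); ε·ε+αω+βω = 1·0+-2·0+-7·0 ≡ 0  ⇒  (a,b)_2 = +1.
v=∞: 16687 > 0 and 174370 > 0  ⇒  (a,b)_∞ = +1.
(16687, 174370 / ℚ) ramifies at {5, 7, 41, 53}: a division algebra.

[5, 7, 41, 53]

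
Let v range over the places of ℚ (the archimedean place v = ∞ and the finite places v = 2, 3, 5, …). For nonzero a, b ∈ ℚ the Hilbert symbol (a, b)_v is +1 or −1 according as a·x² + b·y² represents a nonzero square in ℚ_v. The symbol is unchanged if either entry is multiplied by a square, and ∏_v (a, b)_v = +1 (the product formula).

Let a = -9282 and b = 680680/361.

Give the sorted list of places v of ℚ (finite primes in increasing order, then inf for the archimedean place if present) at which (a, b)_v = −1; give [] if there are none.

[2, 5, 11, 17]

(a, b) ≡ (-9282, 170170) mod (ℚ^×)²; places V = {2, 3, 5, 7, 11, 13, 17, 19, ∞}.
(a,b)_11: α=0, u≡2; β=1, v≡3 (mod 11); (2|11)=-1, (3|11)=+1; sign (−1)^0·-1^1·+1^0 = -1.
(a,b)_7: α=1, u≡4; β=1, v≡6 (mod 7); (4|7)=+1, (6|7)=-1; sign (−1)^1·+1^1·-1^1 = +1.
(a,b)_17: α=1, u≡15; β=1, v≡14 (mod 17); (15|17)=+1, (14|17)=-1; sign (−1)^0·+1^1·-1^1 = -1.
(a,b)_2: α=1, β=3; u≡7, v≡5 (mod 8); ε(u)ε(v)=1·0, αω(v)=1·1, βω(u)=3·0; sum ≡ 1  ⇒  -1.
(a,b)_5: α=0, u≡3; β=1, v≡1 (mod 5); (3|5)=-1, (1|5)=+1; sign (−1)^0·-1^1·+1^0 = -1.
(a,b)_3: α=1, u≡2; β=0, v≡1 (mod 3); (2|3)=-1, (1|3)=+1; sign (−1)^0·-1^0·+1^1 = +1.
(a,b)_19: α=0, u≡9; β=-2, v≡5 (mod 19); (9|19)=+1, (5|19)=+1; sign (−1)^0·+1^-2·+1^0 = +1.
(a,b)_13: α=1, u≡1; β=1, v≡10 (mod 13); (1|13)=+1, (10|13)=+1; sign (−1)^0·+1^1·+1^1 = +1.
(a,b)_∞: sgn(-9282)=−, sgn(170170)=+, so +1.
(-9282, 170170 / ℚ) ramifies at {2, 5, 11, 17}: a division algebra.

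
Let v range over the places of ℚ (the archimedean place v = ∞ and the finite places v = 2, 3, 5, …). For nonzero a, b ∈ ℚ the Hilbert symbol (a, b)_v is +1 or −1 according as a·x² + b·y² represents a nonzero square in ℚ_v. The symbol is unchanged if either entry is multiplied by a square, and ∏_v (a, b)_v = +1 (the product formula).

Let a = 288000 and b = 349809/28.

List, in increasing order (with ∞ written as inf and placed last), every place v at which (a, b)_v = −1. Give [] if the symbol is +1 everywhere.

Mod squares: a ≡ 5, b ≡ 6783. Check v ∈ {∞, 2, 3, 5, 7, 17, 19}.
v=∞: 5 > 0 and 6783 > 0  ⇒  (a,b)_∞ = +1.
v=3: a=3^2·(≡2), b=3^1·(≡2) mod 3; (2|3)=-1, (2|3)=-1; (−1)^{2·1·1}·(-1)^1·(-1)^2 = -1.
v=7: a=7^0·(≡6), b=7^-1·(≡3) mod 7; (6|7)=-1, (3|7)=-1; (−1)^{0·-1·3}·(-1)^-1·(-1)^0 = -1.
v=19: a=19^0·(≡17), b=19^3·(≡12) mod 19; (17|19)=+1, (12|19)=-1; (−1)^{0·3·9}·(+1)^3·(-1)^0 = +1.
v=2: v_2(a)=8, v_2(b)=-2; units ≡ 5, 7 (mod 8); ε·ε+αω+βω = 0·1+8·0+-2·1 ≡ 0  ⇒  (a,b)_2 = +1.
v=5: a=5^3·(≡4), b=5^0·(≡3) mod 5; (4|5)=+1, (3|5)=-1; (−1)^{3·0·2}·(+1)^0·(-1)^3 = -1.
v=17: a=17^0·(≡3), b=17^1·(≡13) mod 17; (3|17)=-1, (13|17)=+1; (−1)^{0·1·8}·(-1)^1·(+1)^0 = -1.
(5, 6783 / ℚ) ramifies at {3, 5, 7, 17}: a division algebra.

[3, 5, 7, 17]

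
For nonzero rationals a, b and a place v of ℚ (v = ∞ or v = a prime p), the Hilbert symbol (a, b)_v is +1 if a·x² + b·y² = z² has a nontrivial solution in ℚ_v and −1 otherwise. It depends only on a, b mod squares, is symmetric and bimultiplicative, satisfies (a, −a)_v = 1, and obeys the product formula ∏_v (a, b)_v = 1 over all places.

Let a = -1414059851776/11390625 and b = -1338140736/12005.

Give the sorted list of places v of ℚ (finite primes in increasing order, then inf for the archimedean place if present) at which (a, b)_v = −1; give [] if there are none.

Mod squares: a ≡ -178321, b ≡ -143405. Check v ∈ {∞, 2, 3, 5, 7, 11, 13, 23, 29, 43}.
v=43: a=43^1·(≡24), b=43^1·(≡8) mod 43; (24|43)=+1, (8|43)=-1; (−1)^{1·1·21}·(+1)^1·(-1)^1 = +1.
v=∞: -178321 < 0 and -143405 < 0  ⇒  (a,b)_∞ = -1.
v=7: a=7^0·(≡2), b=7^-4·(≡1) mod 7; (2|7)=+1, (1|7)=+1; (−1)^{0·-4·3}·(+1)^-4·(+1)^0 = +1.
v=11: a=11^3·(≡4), b=11^0·(≡6) mod 11; (4|11)=+1, (6|11)=-1; (−1)^{3·0·5}·(+1)^0·(-1)^3 = -1.
v=29: a=29^1·(≡4), b=29^1·(≡14) mod 29; (4|29)=+1, (14|29)=-1; (−1)^{1·1·14}·(+1)^1·(-1)^1 = -1.
v=13: a=13^1·(≡11), b=13^0·(≡7) mod 13; (11|13)=-1, (7|13)=-1; (−1)^{1·0·6}·(-1)^0·(-1)^1 = -1.
v=3: a=3^-6·(≡2), b=3^6·(≡1) mod 3; (2|3)=-1, (1|3)=+1; (−1)^{-6·6·1}·(-1)^6·(+1)^-6 = +1.
v=5: a=5^-6·(≡1), b=5^-1·(≡4) mod 5; (1|5)=+1, (4|5)=+1; (−1)^{-6·-1·2}·(+1)^-1·(+1)^-6 = +1.
v=23: a=23^0·(≡20), b=23^1·(≡14) mod 23; (20|23)=-1, (14|23)=-1; (−1)^{0·1·11}·(-1)^1·(-1)^0 = -1.
v=2: v_2(a)=16, v_2(b)=6; units ≡ 7, 3 (mod 8); ε·ε+αω+βω = 1·1+16·1+6·0 ≡ 1  ⇒  (a,b)_2 = -1.
Ram(-178321, -143405) = {2, 11, 13, 23, 29, ∞}; no ℚ_2-point on the conic.

[2, 11, 13, 23, 29, inf]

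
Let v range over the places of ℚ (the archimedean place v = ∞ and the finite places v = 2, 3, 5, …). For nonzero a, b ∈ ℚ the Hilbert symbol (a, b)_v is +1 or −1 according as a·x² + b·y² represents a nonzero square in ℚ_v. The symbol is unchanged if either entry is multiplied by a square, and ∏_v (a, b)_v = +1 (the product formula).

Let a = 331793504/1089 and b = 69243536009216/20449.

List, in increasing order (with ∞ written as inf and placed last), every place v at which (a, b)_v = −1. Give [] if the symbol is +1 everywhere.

[]

Mod squares: a ≡ 423206, b ≡ 74. Check v ∈ {∞, 2, 3, 7, 11, 13, 19, 37, 43}.
v=13: a=13^0·(≡12), b=13^-2·(≡9) mod 13; (12|13)=+1, (9|13)=+1; (−1)^{0·-2·6}·(+1)^-2·(+1)^0 = +1.
v=∞: 423206 > 0 and 74 > 0  ⇒  (a,b)_∞ = +1.
v=19: a=19^1·(≡5), b=19^2·(≡1) mod 19; (5|19)=+1, (1|19)=+1; (−1)^{1·2·9}·(+1)^2·(+1)^1 = +1.
v=7: a=7^3·(≡3), b=7^0·(≡1) mod 7; (3|7)=-1, (1|7)=+1; (−1)^{3·0·3}·(-1)^0·(+1)^3 = +1.
v=43: a=43^1·(≡21), b=43^2·(≡40) mod 43; (21|43)=+1, (40|43)=+1; (−1)^{1·2·21}·(+1)^2·(+1)^1 = +1.
v=3: a=3^-2·(≡2), b=3^0·(≡2) mod 3; (2|3)=-1, (2|3)=-1; (−1)^{-2·0·1}·(-1)^0·(-1)^-2 = +1.
v=2: v_2(a)=5, v_2(b)=11; units ≡ 3, 5 (mod 8); ε·ε+αω+βω = 1·0+5·1+11·1 ≡ 0  ⇒  (a,b)_2 = +1.
v=37: a=37^1·(≡23), b=37^3·(≡18) mod 37; (23|37)=-1, (18|37)=-1; (−1)^{1·3·18}·(-1)^3·(-1)^1 = +1.
v=11: a=11^-2·(≡1), b=11^-2·(≡2) mod 11; (1|11)=+1, (2|11)=-1; (−1)^{-2·-2·5}·(+1)^-2·(-1)^-2 = +1.
Every local symbol is +1, so the conic 423206·x² + 74·y² = z² has ℚ_v-points for all v and hence a ℚ-point; (a, b / ℚ) ≅ M_2(ℚ).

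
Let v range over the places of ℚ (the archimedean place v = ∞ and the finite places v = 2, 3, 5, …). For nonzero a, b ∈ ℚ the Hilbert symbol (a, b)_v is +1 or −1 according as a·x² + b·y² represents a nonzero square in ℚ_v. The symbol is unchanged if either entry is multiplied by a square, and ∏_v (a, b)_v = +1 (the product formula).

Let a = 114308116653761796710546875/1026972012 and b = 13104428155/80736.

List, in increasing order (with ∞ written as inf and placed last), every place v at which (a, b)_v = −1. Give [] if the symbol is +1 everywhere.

(a, b) ≡ (273, 3570) mod (ℚ^×)²; places V = {2, 3, 5, 7, 11, 13, 17, 19, 29, ∞}.
(a,b)_29: α=-4, u≡14; β=-2, v≡3 (mod 29); (14|29)=-1, (3|29)=-1; sign (−1)^0·-1^-2·-1^-4 = +1.
(a,b)_17: α=2, u≡8; β=1, v≡6 (mod 17); (8|17)=+1, (6|17)=-1; sign (−1)^0·+1^1·-1^2 = +1.
(a,b)_5: α=8, u≡2; β=1, v≡1 (mod 5); (2|5)=-1, (1|5)=+1; sign (−1)^0·-1^1·+1^8 = -1.
(a,b)_3: α=-1, u≡1; β=-1, v≡2 (mod 3); (1|3)=+1, (2|3)=-1; sign (−1)^1·+1^-1·-1^-1 = +1.
(a,b)_∞: sgn(273)=+, sgn(3570)=+, so +1.
(a,b)_19: α=6, u≡16; β=4, v≡9 (mod 19); (16|19)=+1, (9|19)=+1; sign (−1)^0·+1^4·+1^6 = +1.
(a,b)_11: α=-2, u≡3; β=0, v≡7 (mod 11); (3|11)=+1, (7|11)=-1; sign (−1)^0·+1^0·-1^-2 = +1.
(a,b)_13: α=7, u≡11; β=2, v≡2 (mod 13); (11|13)=-1, (2|13)=-1; sign (−1)^0·-1^2·-1^7 = -1.
(a,b)_7: α=3, u≡2; β=1, v≡6 (mod 7); (2|7)=+1, (6|7)=-1; sign (−1)^1·+1^1·-1^3 = +1.
(a,b)_2: α=-2, β=-5; u≡1, v≡1 (mod 8); ε(u)ε(v)=0·0, αω(v)=-2·0, βω(u)=-5·0; sum ≡ 0  ⇒  +1.
|Ram(273, 3570)| = 2, even; anisotropic at {5, 13}.

[5, 13]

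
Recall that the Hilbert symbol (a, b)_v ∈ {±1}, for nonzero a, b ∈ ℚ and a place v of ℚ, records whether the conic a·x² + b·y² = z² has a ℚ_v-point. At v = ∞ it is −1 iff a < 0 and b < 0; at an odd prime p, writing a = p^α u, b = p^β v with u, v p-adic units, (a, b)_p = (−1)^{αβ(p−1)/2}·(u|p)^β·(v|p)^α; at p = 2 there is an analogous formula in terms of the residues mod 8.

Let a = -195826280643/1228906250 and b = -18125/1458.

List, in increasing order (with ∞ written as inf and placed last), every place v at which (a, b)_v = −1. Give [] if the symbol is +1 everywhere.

[2, 7, 13, inf]

(a, b) ≡ (-5278, -58) mod (ℚ^×)²; places V = {2, 3, 5, 7, 11, 13, 17, 29, ∞}.
(a,b)_7: α=3, u≡4; β=0, v≡6 (mod 7); (4|7)=+1, (6|7)=-1; sign (−1)^0·+1^0·-1^3 = -1.
(a,b)_3: α=4, u≡2; β=-6, v≡2 (mod 3); (2|3)=-1, (2|3)=-1; sign (−1)^0·-1^-6·-1^4 = +1.
(a,b)_2: α=-1, β=-1; u≡1, v≡3 (mod 8); ε(u)ε(v)=0·1, αω(v)=-1·1, βω(u)=-1·0; sum ≡ 1  ⇒  -1.
(a,b)_11: α=-2, u≡8; β=0, v≡6 (mod 11); (8|11)=-1, (6|11)=-1; sign (−1)^0·-1^0·-1^-2 = +1.
(a,b)_13: α=-1, u≡9; β=0, v≡5 (mod 13); (9|13)=+1, (5|13)=-1; sign (−1)^0·+1^0·-1^-1 = -1.
(a,b)_5: α=-8, u≡2; β=4, v≡2 (mod 5); (2|5)=-1, (2|5)=-1; sign (−1)^0·-1^4·-1^-8 = +1.
(a,b)_17: α=2, u≡4; β=0, v≡5 (mod 17); (4|17)=+1, (5|17)=-1; sign (−1)^0·+1^0·-1^2 = +1.
(a,b)_29: α=3, u≡12; β=1, v≡27 (mod 29); (12|29)=-1, (27|29)=-1; sign (−1)^0·-1^1·-1^3 = +1.
(a,b)_∞: sgn(-5278)=−, sgn(-58)=−, so -1.
Ram(-5278, -58) = {2, 7, 13, ∞}; no ℚ_2-point on the conic.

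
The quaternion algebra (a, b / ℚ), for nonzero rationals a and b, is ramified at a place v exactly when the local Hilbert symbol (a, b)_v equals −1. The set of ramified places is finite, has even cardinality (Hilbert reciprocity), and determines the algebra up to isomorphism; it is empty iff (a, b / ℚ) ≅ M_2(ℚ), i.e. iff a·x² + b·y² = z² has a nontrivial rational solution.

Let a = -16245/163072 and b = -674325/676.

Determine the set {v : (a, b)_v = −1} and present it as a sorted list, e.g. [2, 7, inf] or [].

Mod squares: a ≡ -65, b ≡ -37. Check v ∈ {∞, 2, 3, 5, 7, 13, 19, 37}.
v=5: a=5^1·(≡3), b=5^2·(≡2) mod 5; (3|5)=-1, (2|5)=-1; (−1)^{1·2·2}·(-1)^2·(-1)^1 = -1.
v=2: v_2(a)=-8, v_2(b)=-2; units ≡ 7, 3 (mod 8); ε·ε+αω+βω = 1·1+-8·1+-2·0 ≡ 1  ⇒  (a,b)_2 = -1.
v=37: a=37^0·(≡34), b=37^1·(≡9) mod 37; (34|37)=+1, (9|37)=+1; (−1)^{0·1·18}·(+1)^1·(+1)^0 = +1.
v=13: a=13^-1·(≡8), b=13^-2·(≡6) mod 13; (8|13)=-1, (6|13)=-1; (−1)^{-1·-2·6}·(-1)^-2·(-1)^-1 = -1.
v=7: a=7^-2·(≡3), b=7^0·(≡5) mod 7; (3|7)=-1, (5|7)=-1; (−1)^{-2·0·3}·(-1)^0·(-1)^-2 = +1.
v=∞: -65 < 0 and -37 < 0  ⇒  (a,b)_∞ = -1.
v=3: a=3^2·(≡1), b=3^6·(≡2) mod 3; (1|3)=+1, (2|3)=-1; (−1)^{2·6·1}·(+1)^6·(-1)^2 = +1.
v=19: a=19^2·(≡9), b=19^0·(≡9) mod 19; (9|19)=+1, (9|19)=+1; (−1)^{2·0·9}·(+1)^0·(+1)^2 = +1.
(-65, -37 / ℚ) ramifies at {2, 5, 13, ∞}: a division algebra.

[2, 5, 13, inf]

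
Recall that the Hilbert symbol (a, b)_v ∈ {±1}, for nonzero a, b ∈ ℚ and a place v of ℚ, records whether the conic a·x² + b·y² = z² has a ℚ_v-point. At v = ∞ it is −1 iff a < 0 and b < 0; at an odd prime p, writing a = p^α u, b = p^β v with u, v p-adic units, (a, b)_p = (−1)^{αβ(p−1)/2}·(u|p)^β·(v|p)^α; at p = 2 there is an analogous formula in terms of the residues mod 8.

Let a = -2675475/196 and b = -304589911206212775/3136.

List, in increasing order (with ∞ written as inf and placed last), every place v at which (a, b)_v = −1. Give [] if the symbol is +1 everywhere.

[19, 23, 31, 37, 47, inf]

Mod squares: a ≡ -11891, b ≡ -138121920079. Check v ∈ {∞, 2, 3, 5, 7, 11, 13, 19, 23, 31, 37, 41, 47}.
v=7: a=7^-2·(≡4), b=7^-2·(≡4) mod 7; (4|7)=+1, (4|7)=+1; (−1)^{-2·-2·3}·(+1)^-2·(+1)^-2 = +1.
v=47: a=47^1·(≡46), b=47^1·(≡46) mod 47; (46|47)=-1, (46|47)=-1; (−1)^{1·1·23}·(-1)^1·(-1)^1 = -1.
v=23: a=23^1·(≡18), b=23^1·(≡1) mod 23; (18|23)=+1, (1|23)=+1; (−1)^{1·1·11}·(+1)^1·(+1)^1 = -1.
v=2: v_2(a)=-2, v_2(b)=-6; units ≡ 5, 1 (mod 8); ε·ε+αω+βω = 0·0+-2·0+-6·1 ≡ 0  ⇒  (a,b)_2 = +1.
v=41: a=41^0·(≡25), b=41^1·(≡2) mod 41; (25|41)=+1, (2|41)=+1; (−1)^{0·1·20}·(+1)^1·(+1)^0 = +1.
v=5: a=5^2·(≡1), b=5^2·(≡4) mod 5; (1|5)=+1, (4|5)=+1; (−1)^{2·2·2}·(+1)^2·(+1)^2 = +1.
v=11: a=11^1·(≡2), b=11^3·(≡5) mod 11; (2|11)=-1, (5|11)=+1; (−1)^{1·3·5}·(-1)^3·(+1)^1 = +1.
v=∞: -11891 < 0 and -138121920079 < 0  ⇒  (a,b)_∞ = -1.
v=31: a=31^0·(≡29), b=31^1·(≡22) mod 31; (29|31)=-1, (22|31)=-1; (−1)^{0·1·15}·(-1)^1·(-1)^0 = -1.
v=3: a=3^2·(≡1), b=3^6·(≡2) mod 3; (1|3)=+1, (2|3)=-1; (−1)^{2·6·1}·(+1)^6·(-1)^2 = +1.
v=37: a=37^0·(≡13), b=37^1·(≡26) mod 37; (13|37)=-1, (26|37)=+1; (−1)^{0·1·18}·(-1)^1·(+1)^0 = -1.
v=13: a=13^0·(≡3), b=13^1·(≡3) mod 13; (3|13)=+1, (3|13)=+1; (−1)^{0·1·6}·(+1)^1·(+1)^0 = +1.
v=19: a=19^0·(≡8), b=19^1·(≡18) mod 19; (8|19)=-1, (18|19)=-1; (−1)^{0·1·9}·(-1)^1·(-1)^0 = -1.
|Ram(-11891, -138121920079)| = 6, even; anisotropic at {19, 23, 31, 37, 47, ∞}.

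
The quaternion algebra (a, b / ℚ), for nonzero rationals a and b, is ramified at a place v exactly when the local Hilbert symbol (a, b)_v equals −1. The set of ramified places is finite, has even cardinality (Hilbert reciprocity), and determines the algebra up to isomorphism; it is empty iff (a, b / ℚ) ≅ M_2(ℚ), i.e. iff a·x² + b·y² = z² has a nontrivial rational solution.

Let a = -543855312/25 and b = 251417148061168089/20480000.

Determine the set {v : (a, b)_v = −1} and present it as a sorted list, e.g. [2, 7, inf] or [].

[2, 13]

Mod squares: a ≡ -13, b ≡ 2002. Check v ∈ {∞, 2, 3, 5, 7, 11, 13}.
v=13: a=13^1·(≡10), b=13^1·(≡5) mod 13; (10|13)=+1, (5|13)=-1; (−1)^{1·1·6}·(+1)^1·(-1)^1 = -1.
v=3: a=3^2·(≡2), b=3^10·(≡1) mod 3; (2|3)=-1, (1|3)=+1; (−1)^{2·10·1}·(-1)^10·(+1)^2 = +1.
v=∞: -13 < 0 and 2002 > 0  ⇒  (a,b)_∞ = +1.
v=7: a=7^4·(≡2), b=7^5·(≡6) mod 7; (2|7)=+1, (6|7)=-1; (−1)^{4·5·3}·(+1)^5·(-1)^4 = +1.
v=5: a=5^-2·(≡3), b=5^-4·(≡3) mod 5; (3|5)=-1, (3|5)=-1; (−1)^{-2·-4·2}·(-1)^-4·(-1)^-2 = +1.
v=11: a=11^2·(≡9), b=11^7·(≡10) mod 11; (9|11)=+1, (10|11)=-1; (−1)^{2·7·5}·(+1)^7·(-1)^2 = +1.
v=2: v_2(a)=4, v_2(b)=-15; units ≡ 3, 1 (mod 8); ε·ε+αω+βω = 1·0+4·0+-15·1 ≡ 1  ⇒  (a,b)_2 = -1.
|Ram(-13, 2002)| = 2, even; anisotropic at {2, 13}.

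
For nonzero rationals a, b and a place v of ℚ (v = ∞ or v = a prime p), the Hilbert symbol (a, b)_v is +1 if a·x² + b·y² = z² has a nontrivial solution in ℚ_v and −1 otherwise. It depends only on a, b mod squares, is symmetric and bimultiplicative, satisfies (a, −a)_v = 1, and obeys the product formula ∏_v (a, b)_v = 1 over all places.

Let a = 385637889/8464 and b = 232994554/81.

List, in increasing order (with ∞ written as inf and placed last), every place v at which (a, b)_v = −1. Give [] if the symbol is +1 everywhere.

[17, 23, 41, 43]

Mod squares: a ≡ 129, b ≡ 1378666. Check v ∈ {∞, 2, 3, 7, 13, 17, 19, 23, 41, 43}.
v=3: a=3^1·(≡1), b=3^-4·(≡1) mod 3; (1|3)=+1, (1|3)=+1; (−1)^{1·-4·1}·(+1)^-4·(+1)^1 = +1.
v=23: a=23^-2·(≡14), b=23^1·(≡18) mod 23; (14|23)=-1, (18|23)=+1; (−1)^{-2·1·11}·(-1)^1·(+1)^-2 = -1.
v=∞: 129 > 0 and 1378666 > 0  ⇒  (a,b)_∞ = +1.
v=2: v_2(a)=-4, v_2(b)=1; units ≡ 1, 5 (mod 8); ε·ε+αω+βω = 0·0+-4·1+1·0 ≡ 0  ⇒  (a,b)_2 = +1.
v=41: a=41^0·(≡30), b=41^1·(≡11) mod 41; (30|41)=-1, (11|41)=-1; (−1)^{0·1·20}·(-1)^1·(-1)^0 = -1.
v=13: a=13^2·(≡4), b=13^2·(≡1) mod 13; (4|13)=+1, (1|13)=+1; (−1)^{2·2·6}·(+1)^2·(+1)^2 = +1.
v=19: a=19^2·(≡14), b=19^0·(≡1) mod 19; (14|19)=-1, (1|19)=+1; (−1)^{2·0·9}·(-1)^0·(+1)^2 = +1.
v=43: a=43^1·(≡39), b=43^1·(≡42) mod 43; (39|43)=-1, (42|43)=-1; (−1)^{1·1·21}·(-1)^1·(-1)^1 = -1.
v=17: a=17^0·(≡11), b=17^1·(≡2) mod 17; (11|17)=-1, (2|17)=+1; (−1)^{0·1·8}·(-1)^1·(+1)^0 = -1.
v=7: a=7^2·(≡5), b=7^0·(≡4) mod 7; (5|7)=-1, (4|7)=+1; (−1)^{2·0·3}·(-1)^0·(+1)^2 = +1.
Ram(129, 1378666) = {17, 23, 41, 43}; no ℚ_17-point on the conic.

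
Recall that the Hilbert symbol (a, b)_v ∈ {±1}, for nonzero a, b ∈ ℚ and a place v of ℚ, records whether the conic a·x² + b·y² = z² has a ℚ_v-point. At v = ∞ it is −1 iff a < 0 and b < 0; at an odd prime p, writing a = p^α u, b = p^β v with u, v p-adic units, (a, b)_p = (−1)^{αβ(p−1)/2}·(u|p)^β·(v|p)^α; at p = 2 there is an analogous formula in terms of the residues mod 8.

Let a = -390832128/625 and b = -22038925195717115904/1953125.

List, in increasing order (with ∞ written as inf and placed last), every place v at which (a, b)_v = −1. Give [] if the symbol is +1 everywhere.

Mod squares: a ≡ -1178, b ≡ -570. Check v ∈ {∞, 2, 3, 5, 19, 31}.
v=31: a=31^1·(≡30), b=31^2·(≡19) mod 31; (30|31)=-1, (19|31)=+1; (−1)^{1·2·15}·(-1)^2·(+1)^1 = +1.
v=5: a=5^-4·(≡2), b=5^-9·(≡1) mod 5; (2|5)=-1, (1|5)=+1; (−1)^{-4·-9·2}·(-1)^-9·(+1)^-4 = -1.
v=∞: -1178 < 0 and -570 < 0  ⇒  (a,b)_∞ = -1.
v=19: a=19^1·(≡14), b=19^3·(≡3) mod 19; (14|19)=-1, (3|19)=-1; (−1)^{1·3·9}·(-1)^3·(-1)^1 = -1.
v=2: v_2(a)=13, v_2(b)=21; units ≡ 3, 3 (mod 8); ε·ε+αω+βω = 1·1+13·1+21·1 ≡ 1  ⇒  (a,b)_2 = -1.
v=3: a=3^4·(≡1), b=3^13·(≡2) mod 3; (1|3)=+1, (2|3)=-1; (−1)^{4·13·1}·(+1)^13·(-1)^4 = +1.
|Ram(-1178, -570)| = 4, even; anisotropic at {2, 5, 19, ∞}.

[2, 5, 19, inf]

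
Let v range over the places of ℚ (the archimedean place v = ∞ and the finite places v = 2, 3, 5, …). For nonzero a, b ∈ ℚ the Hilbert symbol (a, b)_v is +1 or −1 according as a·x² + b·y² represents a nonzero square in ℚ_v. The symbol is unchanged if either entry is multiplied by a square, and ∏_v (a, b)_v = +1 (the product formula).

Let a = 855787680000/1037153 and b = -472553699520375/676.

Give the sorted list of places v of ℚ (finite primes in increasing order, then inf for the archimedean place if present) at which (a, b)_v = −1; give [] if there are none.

(a, b) ≡ (124729, -15) mod (ℚ^×)²; places V = {2, 3, 5, 11, 13, 17, 19, 23, 29, ∞}.
(a,b)_11: α=1, u≡4; β=2, v≡10 (mod 11); (4|11)=+1, (10|11)=-1; sign (−1)^0·+1^2·-1^1 = -1.
(a,b)_3: α=6, u≡1; β=5, v≡1 (mod 3); (1|3)=+1, (1|3)=+1; sign (−1)^0·+1^5·+1^6 = +1.
(a,b)_23: α=1, u≡18; β=2, v≡12 (mod 23); (18|23)=+1, (12|23)=+1; sign (−1)^0·+1^2·+1^1 = +1.
(a,b)_29: α=1, u≡7; β=2, v≡8 (mod 29); (7|29)=+1, (8|29)=-1; sign (−1)^0·+1^2·-1^1 = -1.
(a,b)_5: α=4, u≡1; β=3, v≡2 (mod 5); (1|5)=+1, (2|5)=-1; sign (−1)^0·+1^3·-1^4 = +1.
(a,b)_13: α=-2, u≡6; β=-2, v≡2 (mod 13); (6|13)=-1, (2|13)=-1; sign (−1)^0·-1^-2·-1^-2 = +1.
(a,b)_∞: sgn(124729)=+, sgn(-15)=−, so +1.
(a,b)_2: α=8, β=-2; u≡1, v≡1 (mod 8); ε(u)ε(v)=0·0, αω(v)=8·0, βω(u)=-2·0; sum ≡ 0  ⇒  +1.
(a,b)_19: α=-2, u≡10; β=0, v≡11 (mod 19); (10|19)=-1, (11|19)=+1; sign (−1)^0·-1^0·+1^-2 = +1.
(a,b)_17: α=-1, u≡14; β=2, v≡2 (mod 17); (14|17)=-1, (2|17)=+1; sign (−1)^0·-1^2·+1^-1 = +1.
Ram(124729, -15) = {11, 29}; no ℚ_11-point on the conic.

[11, 29]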